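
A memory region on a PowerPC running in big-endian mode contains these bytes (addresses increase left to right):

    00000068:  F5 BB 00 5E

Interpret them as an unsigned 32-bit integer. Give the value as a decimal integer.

4122673246

Big-endian stores the most-significant byte at the lowest address.
The bytes are already most-significant first: 0xF5BB005E.
0xF5BB005E = 4122673246.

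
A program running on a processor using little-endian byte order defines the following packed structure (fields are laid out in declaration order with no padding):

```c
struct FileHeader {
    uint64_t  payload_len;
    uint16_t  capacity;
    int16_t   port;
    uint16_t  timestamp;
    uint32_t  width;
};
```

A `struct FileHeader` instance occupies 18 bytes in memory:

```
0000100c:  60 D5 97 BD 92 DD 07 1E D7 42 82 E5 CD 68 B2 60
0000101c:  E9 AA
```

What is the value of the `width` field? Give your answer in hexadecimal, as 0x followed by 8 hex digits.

0xAAE960B2

`width` follows `payload_len` (8 B), `capacity` (2 B), `port` (2 B), `timestamp` (2 B), so it starts at offset 8 + 2 + 2 + 2 = 14 and occupies 4 bytes.
Bytes at offsets 14..17: B2 60 E9 AA.
Little-endian: lowest address holds the least-significant byte.
Reassemble most-significant byte first: AA E9 60 B2 → 0xAAE960B2.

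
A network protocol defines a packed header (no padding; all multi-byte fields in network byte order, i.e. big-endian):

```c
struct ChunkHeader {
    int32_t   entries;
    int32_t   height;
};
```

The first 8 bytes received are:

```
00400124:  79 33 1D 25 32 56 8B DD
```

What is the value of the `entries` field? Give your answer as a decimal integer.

`entries` is the first field, at byte offset 0, occupying 4 bytes.
Bytes at offsets 0..3: 79 33 1D 25.
Big-endian: lowest address holds the most-significant byte.
The bytes are already most-significant first: 0x79331D25.
0x79331D25 = 2033392933.

2033392933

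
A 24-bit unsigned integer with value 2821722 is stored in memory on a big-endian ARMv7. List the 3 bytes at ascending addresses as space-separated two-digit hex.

2B 0E 5A

2821722 in hexadecimal, padded to 24 bits, is 0x2B0E5A.
Split into bytes (most-significant first): 2B 0E 5A.
Big-endian stores the most-significant byte at the lowest address.
So the memory order matches the most-significant-first order: 2B 0E 5A.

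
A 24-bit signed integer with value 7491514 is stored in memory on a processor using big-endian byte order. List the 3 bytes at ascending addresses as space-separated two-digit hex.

72 4F BA

7491514 in hexadecimal, padded to 24 bits, is 0x724FBA.
Split into bytes (most-significant first): 72 4F BA.
In big-endian order the high byte comes first in memory.
So the memory order matches the most-significant-first order: 72 4F BA.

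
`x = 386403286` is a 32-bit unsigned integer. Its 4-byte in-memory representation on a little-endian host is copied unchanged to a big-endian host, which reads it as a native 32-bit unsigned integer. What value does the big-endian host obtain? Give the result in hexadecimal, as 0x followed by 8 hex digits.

386403286 in 32-bit hexadecimal is 0x17080BD6.
Stored little-endian, the bytes at ascending addresses are D6 0B 08 17.
Read back as big-endian, the last byte is least significant, giving 0xD60B0817.

0xD60B0817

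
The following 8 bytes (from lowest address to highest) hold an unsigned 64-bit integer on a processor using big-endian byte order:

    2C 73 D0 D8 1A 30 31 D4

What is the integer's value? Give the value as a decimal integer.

Big-endian: lowest address holds the most-significant byte.
The bytes are already most-significant first: 0x2C73D0D81A3031D4.
0x2C73D0D81A3031D4 = 3203133386561434068.

3203133386561434068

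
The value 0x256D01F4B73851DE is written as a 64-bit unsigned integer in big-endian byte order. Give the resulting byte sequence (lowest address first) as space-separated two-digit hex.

25 6D 01 F4 B7 38 51 DE

Split into bytes (most-significant first): 25 6D 01 F4 B7 38 51 DE.
Big-endian stores the most-significant byte at the lowest address.
So the memory order matches the most-significant-first order: 25 6D 01 F4 B7 38 51 DE.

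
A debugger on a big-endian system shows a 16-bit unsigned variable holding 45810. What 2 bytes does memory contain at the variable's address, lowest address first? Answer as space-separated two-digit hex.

45810 in hexadecimal, padded to 16 bits, is 0xB2F2.
Split into bytes (most-significant first): B2 F2.
In big-endian order the high byte comes first in memory.
So the memory order matches the most-significant-first order: B2 F2.

B2 F2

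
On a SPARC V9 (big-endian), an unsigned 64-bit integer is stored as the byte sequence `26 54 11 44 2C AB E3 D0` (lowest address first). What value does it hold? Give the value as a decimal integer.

Big-endian stores the most-significant byte at the lowest address.
The bytes are already most-significant first: 0x265411442CABE3D0.
0x265411442CABE3D0 = 2761851455989867472.

2761851455989867472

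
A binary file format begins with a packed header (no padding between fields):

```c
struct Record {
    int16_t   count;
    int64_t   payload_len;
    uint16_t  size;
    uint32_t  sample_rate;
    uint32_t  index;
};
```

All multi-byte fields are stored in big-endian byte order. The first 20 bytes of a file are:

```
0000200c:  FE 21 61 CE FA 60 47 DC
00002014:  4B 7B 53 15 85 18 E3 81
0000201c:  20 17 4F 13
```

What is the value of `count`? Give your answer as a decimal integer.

-479

`count` is the first field, at byte offset 0, occupying 2 bytes.
Bytes at offsets 0..1: FE 21.
Big-endian stores the most-significant byte at the lowest address.
The bytes are already most-significant first: 0xFE21.
Top bit is set, so as a signed 16-bit value this is 0xFE21 − 2^16 = -479.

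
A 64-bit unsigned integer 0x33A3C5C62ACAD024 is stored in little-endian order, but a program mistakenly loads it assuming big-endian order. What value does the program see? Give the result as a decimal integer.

Stored little-endian, the bytes at ascending addresses are 24 D0 CA 2A C6 C5 A3 33.
Read back as big-endian, the last byte is least significant, giving 0x24D0CA2AC6C5A333.
0x24D0CA2AC6C5A333 = 2652842465593500467.

2652842465593500467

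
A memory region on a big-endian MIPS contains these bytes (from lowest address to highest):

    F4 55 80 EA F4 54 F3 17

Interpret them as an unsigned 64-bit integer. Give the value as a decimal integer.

Big-endian stores the most-significant byte at the lowest address.
The bytes are already most-significant first: 0xF45580EAF454F317.
0xF45580EAF454F317 = 17606120064884732695.

17606120064884732695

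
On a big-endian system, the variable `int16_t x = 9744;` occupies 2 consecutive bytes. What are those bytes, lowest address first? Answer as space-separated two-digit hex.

26 10

9744 in hexadecimal, padded to 16 bits, is 0x2610.
Split into bytes (most-significant first): 26 10.
In big-endian order the high byte comes first in memory.
So the memory order matches the most-significant-first order: 26 10.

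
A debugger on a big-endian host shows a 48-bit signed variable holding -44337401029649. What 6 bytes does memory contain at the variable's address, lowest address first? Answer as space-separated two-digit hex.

Two's complement of -44337401029649 in 48 bits: 44337401029649 = 0x28531B09E411; invert → 0xD7ACE4F61BEE; add 1 → 0xD7ACE4F61BEF.
Split into bytes (most-significant first): D7 AC E4 F6 1B EF.
Big-endian: lowest address holds the most-significant byte.
So the memory order matches the most-significant-first order: D7 AC E4 F6 1B EF.

D7 AC E4 F6 1B EF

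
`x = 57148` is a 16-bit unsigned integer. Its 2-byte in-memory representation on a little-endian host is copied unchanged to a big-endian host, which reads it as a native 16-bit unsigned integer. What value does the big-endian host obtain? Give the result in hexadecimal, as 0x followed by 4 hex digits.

0x3CDF

57148 in 16-bit hexadecimal is 0xDF3C.
Stored little-endian, the bytes at ascending addresses are 3C DF.
Read back as big-endian, the last byte is least significant, giving 0x3CDF.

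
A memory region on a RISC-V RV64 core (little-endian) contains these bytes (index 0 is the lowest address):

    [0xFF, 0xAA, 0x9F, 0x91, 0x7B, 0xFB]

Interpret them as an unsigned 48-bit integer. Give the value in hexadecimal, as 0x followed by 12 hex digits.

In little-endian order the low byte comes first in memory.
Reassemble most-significant byte first: FB 7B 91 9F AA FF → 0xFB7B919FAAFF.

0xFB7B919FAAFF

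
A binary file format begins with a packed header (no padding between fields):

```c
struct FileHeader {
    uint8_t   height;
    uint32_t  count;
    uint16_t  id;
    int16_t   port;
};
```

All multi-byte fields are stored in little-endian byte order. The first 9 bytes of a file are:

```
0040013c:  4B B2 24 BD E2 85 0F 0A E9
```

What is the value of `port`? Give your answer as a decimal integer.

-5878

`port` follows `height` (1 B), `count` (4 B), `id` (2 B), so it starts at offset 1 + 4 + 2 = 7 and occupies 2 bytes.
Bytes at offsets 7..8: 0A E9.
Little-endian: lowest address holds the least-significant byte.
Reassemble most-significant byte first: E9 0A → 0xE90A.
Top bit is set, so as a signed 16-bit value this is 0xE90A − 2^16 = -5878.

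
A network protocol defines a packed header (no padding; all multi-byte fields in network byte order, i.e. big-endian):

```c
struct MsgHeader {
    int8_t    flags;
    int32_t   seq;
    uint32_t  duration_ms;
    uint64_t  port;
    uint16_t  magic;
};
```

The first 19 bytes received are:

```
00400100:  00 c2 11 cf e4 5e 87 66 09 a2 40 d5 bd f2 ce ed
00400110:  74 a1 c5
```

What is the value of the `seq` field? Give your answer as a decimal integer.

-1039020060

`seq` follows `flags` (1 byte), so it starts at byte offset 1 and occupies 4 bytes.
Bytes at offsets 1..4: C2 11 CF E4.
Big-endian stores the most-significant byte at the lowest address.
The bytes are already most-significant first: 0xC211CFE4.
Top bit is set, so as a signed 32-bit value this is 0xC211CFE4 − 2^32 = -1039020060.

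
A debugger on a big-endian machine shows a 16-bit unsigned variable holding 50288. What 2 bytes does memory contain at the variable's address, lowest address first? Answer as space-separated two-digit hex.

50288 in hexadecimal, padded to 16 bits, is 0xC470.
Split into bytes (most-significant first): C4 70.
Big-endian stores the most-significant byte at the lowest address.
So the memory order matches the most-significant-first order: C4 70.

C4 70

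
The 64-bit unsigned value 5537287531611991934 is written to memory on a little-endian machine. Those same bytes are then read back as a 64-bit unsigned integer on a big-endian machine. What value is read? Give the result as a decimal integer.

5537287531611991934 in 64-bit hexadecimal is 0x4CD865AC14EEAF7E.
Stored little-endian, the bytes at ascending addresses are 7E AF EE 14 AC 65 D8 4C.
Read back as big-endian, the last byte is least significant, giving 0x7EAFEE14AC65D84C.
0x7EAFEE14AC65D84C = 9128776742262397004.

9128776742262397004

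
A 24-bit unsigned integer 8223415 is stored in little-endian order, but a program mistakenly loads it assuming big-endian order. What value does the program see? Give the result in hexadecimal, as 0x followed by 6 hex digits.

0xB77A7D

8223415 in 24-bit hexadecimal is 0x7D7AB7.
Stored little-endian, the bytes at ascending addresses are B7 7A 7D.
Read back as big-endian, the last byte is least significant, giving 0xB77A7D.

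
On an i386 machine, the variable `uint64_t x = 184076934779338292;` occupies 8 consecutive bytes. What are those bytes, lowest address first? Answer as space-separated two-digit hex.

184076934779338292 in hexadecimal, padded to 64 bits, is 0x028DF8FF34DD7E34.
Split into bytes (most-significant first): 02 8D F8 FF 34 DD 7E 34.
Little-endian stores the least-significant byte at the lowest address.
So at ascending addresses the bytes are 34 7E DD 34 FF F8 8D 02.

34 7E DD 34 FF F8 8D 02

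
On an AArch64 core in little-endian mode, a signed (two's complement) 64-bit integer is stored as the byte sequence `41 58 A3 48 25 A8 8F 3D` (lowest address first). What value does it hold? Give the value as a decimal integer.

4435949036069148737

Little-endian: lowest address holds the least-significant byte.
Reassemble most-significant byte first: 3D 8F A8 25 48 A3 58 41 → 0x3D8FA82548A35841.
0x3D8FA82548A35841 = 4435949036069148737.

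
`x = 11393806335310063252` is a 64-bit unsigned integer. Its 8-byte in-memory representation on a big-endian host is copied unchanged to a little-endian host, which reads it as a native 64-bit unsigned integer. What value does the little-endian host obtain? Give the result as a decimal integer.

11393806335310063252 in 64-bit hexadecimal is 0x9E1EEE7EB7C06694.
Stored big-endian, the bytes at ascending addresses are 9E 1E EE 7E B7 C0 66 94.
Read back as little-endian, the first byte is least significant, giving 0x9466C0B77EEE1E9E.
0x9466C0B77EEE1E9E = 10693446259578904222.

10693446259578904222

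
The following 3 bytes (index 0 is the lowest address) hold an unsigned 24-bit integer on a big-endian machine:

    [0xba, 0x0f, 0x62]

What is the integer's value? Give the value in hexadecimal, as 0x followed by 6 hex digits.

Big-endian stores the most-significant byte at the lowest address.
The bytes are already most-significant first: 0xBA0F62.

0xBA0F62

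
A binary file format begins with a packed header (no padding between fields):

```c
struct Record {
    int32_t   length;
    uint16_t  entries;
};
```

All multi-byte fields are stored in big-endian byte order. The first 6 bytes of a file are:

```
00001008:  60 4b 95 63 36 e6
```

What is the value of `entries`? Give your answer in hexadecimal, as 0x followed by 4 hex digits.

`entries` follows `length` (4 bytes), so it starts at byte offset 4 and occupies 2 bytes.
Bytes at offsets 4..5: 36 E6.
Big-endian stores the most-significant byte at the lowest address.
The bytes are already most-significant first: 0x36E6.

0x36E6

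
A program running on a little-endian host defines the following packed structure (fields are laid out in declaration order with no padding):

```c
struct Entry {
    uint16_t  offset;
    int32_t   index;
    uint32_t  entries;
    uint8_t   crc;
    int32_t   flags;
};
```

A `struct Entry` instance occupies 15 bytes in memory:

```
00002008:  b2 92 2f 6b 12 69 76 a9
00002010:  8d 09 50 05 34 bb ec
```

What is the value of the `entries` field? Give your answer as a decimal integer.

160278902

`entries` follows `offset` (2 B), `index` (4 B), so it starts at offset 2 + 4 = 6 and occupies 4 bytes.
Bytes at offsets 6..9: 76 A9 8D 09.
In little-endian order the low byte comes first in memory.
Reassemble most-significant byte first: 09 8D A9 76 → 0x098DA976.
0x098DA976 = 160278902.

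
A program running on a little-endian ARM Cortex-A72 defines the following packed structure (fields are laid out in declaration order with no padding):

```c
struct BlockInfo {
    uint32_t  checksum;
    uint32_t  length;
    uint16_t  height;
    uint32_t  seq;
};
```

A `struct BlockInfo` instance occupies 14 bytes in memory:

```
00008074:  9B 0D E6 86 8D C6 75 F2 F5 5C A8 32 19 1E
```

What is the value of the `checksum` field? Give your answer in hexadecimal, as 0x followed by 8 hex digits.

0x86E60D9B

`checksum` is the first field, at byte offset 0, occupying 4 bytes.
Bytes at offsets 0..3: 9B 0D E6 86.
In little-endian order the low byte comes first in memory.
Reassemble most-significant byte first: 86 E6 0D 9B → 0x86E60D9B.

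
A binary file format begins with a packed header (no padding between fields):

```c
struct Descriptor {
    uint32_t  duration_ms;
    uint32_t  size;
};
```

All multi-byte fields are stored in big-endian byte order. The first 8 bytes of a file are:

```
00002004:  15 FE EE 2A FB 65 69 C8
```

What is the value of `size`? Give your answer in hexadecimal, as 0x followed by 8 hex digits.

0xFB6569C8

`size` follows `duration_ms` (4 bytes), so it starts at byte offset 4 and occupies 4 bytes.
Bytes at offsets 4..7: FB 65 69 C8.
In big-endian order the high byte comes first in memory.
The bytes are already most-significant first: 0xFB6569C8.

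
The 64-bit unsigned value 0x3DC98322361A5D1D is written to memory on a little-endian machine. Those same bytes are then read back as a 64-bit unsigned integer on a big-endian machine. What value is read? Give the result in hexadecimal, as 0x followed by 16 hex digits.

Stored little-endian, the bytes at ascending addresses are 1D 5D 1A 36 22 83 C9 3D.
Read back as big-endian, the last byte is least significant, giving 0x1D5D1A362283C93D.

0x1D5D1A362283C93D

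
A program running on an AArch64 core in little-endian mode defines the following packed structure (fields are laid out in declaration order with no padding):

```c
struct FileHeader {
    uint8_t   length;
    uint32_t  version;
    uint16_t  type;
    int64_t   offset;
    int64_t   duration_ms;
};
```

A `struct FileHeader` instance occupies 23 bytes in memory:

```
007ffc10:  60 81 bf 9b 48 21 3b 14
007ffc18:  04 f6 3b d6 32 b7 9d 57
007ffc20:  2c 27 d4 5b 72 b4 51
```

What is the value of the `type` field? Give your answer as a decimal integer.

`type` follows `length` (1 B), `version` (4 B), so it starts at offset 1 + 4 = 5 and occupies 2 bytes.
Bytes at offsets 5..6: 21 3B.
In little-endian order the low byte comes first in memory.
Reassemble most-significant byte first: 3B 21 → 0x3B21.
0x3B21 = 15137.

15137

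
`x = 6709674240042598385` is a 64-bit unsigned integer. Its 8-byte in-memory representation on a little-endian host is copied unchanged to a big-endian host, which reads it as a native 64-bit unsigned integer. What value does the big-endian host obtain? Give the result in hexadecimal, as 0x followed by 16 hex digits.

6709674240042598385 in 64-bit hexadecimal is 0x5D1D8D2C0453FFF1.
Stored little-endian, the bytes at ascending addresses are F1 FF 53 04 2C 8D 1D 5D.
Read back as big-endian, the last byte is least significant, giving 0xF1FF53042C8D1D5D.

0xF1FF53042C8D1D5D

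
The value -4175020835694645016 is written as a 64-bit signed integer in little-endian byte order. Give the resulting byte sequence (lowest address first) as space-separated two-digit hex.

E8 F0 90 8E AB 58 0F C6

Two's complement of -4175020835694645016 in 64 bits: 4175020835694645016 = 0x39F0A754716F0F18; invert → 0xC60F58AB8E90F0E7; add 1 → 0xC60F58AB8E90F0E8.
Split into bytes (most-significant first): C6 0F 58 AB 8E 90 F0 E8.
In little-endian order the low byte comes first in memory.
So at ascending addresses the bytes are E8 F0 90 8E AB 58 0F C6.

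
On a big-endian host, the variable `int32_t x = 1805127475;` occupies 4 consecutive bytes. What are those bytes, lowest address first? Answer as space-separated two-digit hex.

1805127475 in hexadecimal, padded to 32 bits, is 0x6B980F33.
Split into bytes (most-significant first): 6B 98 0F 33.
Big-endian: lowest address holds the most-significant byte.
So the memory order matches the most-significant-first order: 6B 98 0F 33.

6B 98 0F 33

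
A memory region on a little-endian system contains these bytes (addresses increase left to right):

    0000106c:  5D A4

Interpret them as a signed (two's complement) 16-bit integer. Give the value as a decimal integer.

-23459

Little-endian: lowest address holds the least-significant byte.
Reassemble most-significant byte first: A4 5D → 0xA45D.
Top bit is set, so as a signed 16-bit value this is 0xA45D − 2^16 = -23459.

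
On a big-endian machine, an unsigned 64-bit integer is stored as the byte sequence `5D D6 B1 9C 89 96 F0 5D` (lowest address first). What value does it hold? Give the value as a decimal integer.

6761787176424763485

Big-endian: lowest address holds the most-significant byte.
The bytes are already most-significant first: 0x5DD6B19C8996F05D.
0x5DD6B19C8996F05D = 6761787176424763485.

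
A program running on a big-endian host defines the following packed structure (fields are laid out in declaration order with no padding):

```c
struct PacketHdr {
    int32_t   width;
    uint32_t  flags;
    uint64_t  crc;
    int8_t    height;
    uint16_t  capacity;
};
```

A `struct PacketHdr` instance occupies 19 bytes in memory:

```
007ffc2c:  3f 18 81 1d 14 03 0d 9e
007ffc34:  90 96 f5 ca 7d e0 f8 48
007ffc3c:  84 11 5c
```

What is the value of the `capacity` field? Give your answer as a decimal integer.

`capacity` follows `width` (4 B), `flags` (4 B), `crc` (8 B), `height` (1 B), so it starts at offset 4 + 4 + 8 + 1 = 17 and occupies 2 bytes.
Bytes at offsets 17..18: 11 5C.
In big-endian order the high byte comes first in memory.
The bytes are already most-significant first: 0x115C.
0x115C = 4444.

4444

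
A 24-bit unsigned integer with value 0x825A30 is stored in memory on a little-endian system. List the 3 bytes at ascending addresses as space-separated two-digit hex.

Split into bytes (most-significant first): 82 5A 30.
Little-endian stores the least-significant byte at the lowest address.
So at ascending addresses the bytes are 30 5A 82.

30 5A 82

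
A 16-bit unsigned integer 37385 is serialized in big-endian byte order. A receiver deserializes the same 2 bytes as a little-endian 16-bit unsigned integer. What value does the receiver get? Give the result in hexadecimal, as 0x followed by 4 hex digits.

0x0992

37385 in 16-bit hexadecimal is 0x9209.
Stored big-endian, the bytes at ascending addresses are 92 09.
Read back as little-endian, the first byte is least significant, giving 0x0992.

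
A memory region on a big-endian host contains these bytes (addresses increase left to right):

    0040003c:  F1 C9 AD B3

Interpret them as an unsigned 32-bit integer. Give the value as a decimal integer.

4056526259

Big-endian: lowest address holds the most-significant byte.
The bytes are already most-significant first: 0xF1C9ADB3.
0xF1C9ADB3 = 4056526259.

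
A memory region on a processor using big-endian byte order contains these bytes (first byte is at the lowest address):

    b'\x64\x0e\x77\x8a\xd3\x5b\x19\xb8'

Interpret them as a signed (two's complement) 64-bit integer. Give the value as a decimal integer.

Big-endian stores the most-significant byte at the lowest address.
The bytes are already most-significant first: 0x640E778AD35B19B8.
0x640E778AD35B19B8 = 7209831491601897912.

7209831491601897912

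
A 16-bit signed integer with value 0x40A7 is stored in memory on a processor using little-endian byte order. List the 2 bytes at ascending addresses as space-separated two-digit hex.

Split into bytes (most-significant first): 40 A7.
Little-endian stores the least-significant byte at the lowest address.
So at ascending addresses the bytes are A7 40.

A7 40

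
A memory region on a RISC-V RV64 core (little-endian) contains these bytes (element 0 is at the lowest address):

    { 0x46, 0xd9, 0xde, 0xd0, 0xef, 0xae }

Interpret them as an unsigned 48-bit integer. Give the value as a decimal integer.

Little-endian stores the least-significant byte at the lowest address.
Reassemble most-significant byte first: AE EF D0 DE D9 46 → 0xAEEFD0DED946.
0xAEEFD0DED946 = 192345024682310.

192345024682310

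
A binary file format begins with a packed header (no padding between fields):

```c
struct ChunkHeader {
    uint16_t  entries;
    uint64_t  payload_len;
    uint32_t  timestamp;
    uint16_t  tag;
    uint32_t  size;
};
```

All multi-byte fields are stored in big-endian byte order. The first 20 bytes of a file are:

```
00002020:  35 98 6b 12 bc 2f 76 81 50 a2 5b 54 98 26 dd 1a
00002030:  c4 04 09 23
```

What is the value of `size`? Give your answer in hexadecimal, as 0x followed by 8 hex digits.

`size` follows `entries` (2 B), `payload_len` (8 B), `timestamp` (4 B), `tag` (2 B), so it starts at offset 2 + 8 + 4 + 2 = 16 and occupies 4 bytes.
Bytes at offsets 16..19: C4 04 09 23.
Big-endian: lowest address holds the most-significant byte.
The bytes are already most-significant first: 0xC4040923.

0xC4040923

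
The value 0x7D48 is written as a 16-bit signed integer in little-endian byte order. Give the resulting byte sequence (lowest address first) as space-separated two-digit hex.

Split into bytes (most-significant first): 7D 48.
Little-endian stores the least-significant byte at the lowest address.
So at ascending addresses the bytes are 48 7D.

48 7D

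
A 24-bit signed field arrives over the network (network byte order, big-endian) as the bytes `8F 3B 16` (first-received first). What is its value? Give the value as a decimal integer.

-7390442

Big-endian: lowest address holds the most-significant byte.
The bytes are already most-significant first: 0x8F3B16.
Top bit is set, so as a signed 24-bit value this is 0x8F3B16 − 2^24 = -7390442.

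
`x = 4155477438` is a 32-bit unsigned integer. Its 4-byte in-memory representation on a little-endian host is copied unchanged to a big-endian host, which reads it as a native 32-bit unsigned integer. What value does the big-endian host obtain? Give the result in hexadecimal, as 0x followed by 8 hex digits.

0xBE8DAFF7

4155477438 in 32-bit hexadecimal is 0xF7AF8DBE.
Stored little-endian, the bytes at ascending addresses are BE 8D AF F7.
Read back as big-endian, the last byte is least significant, giving 0xBE8DAFF7.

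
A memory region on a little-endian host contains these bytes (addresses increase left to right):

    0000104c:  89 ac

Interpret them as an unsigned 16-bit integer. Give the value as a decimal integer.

44169

Little-endian: lowest address holds the least-significant byte.
Reassemble most-significant byte first: AC 89 → 0xAC89.
0xAC89 = 44169.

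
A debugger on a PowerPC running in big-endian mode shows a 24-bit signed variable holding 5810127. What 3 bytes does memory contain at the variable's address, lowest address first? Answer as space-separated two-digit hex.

5810127 in hexadecimal, padded to 24 bits, is 0x58A7CF.
Split into bytes (most-significant first): 58 A7 CF.
In big-endian order the high byte comes first in memory.
So the memory order matches the most-significant-first order: 58 A7 CF.

58 A7 CF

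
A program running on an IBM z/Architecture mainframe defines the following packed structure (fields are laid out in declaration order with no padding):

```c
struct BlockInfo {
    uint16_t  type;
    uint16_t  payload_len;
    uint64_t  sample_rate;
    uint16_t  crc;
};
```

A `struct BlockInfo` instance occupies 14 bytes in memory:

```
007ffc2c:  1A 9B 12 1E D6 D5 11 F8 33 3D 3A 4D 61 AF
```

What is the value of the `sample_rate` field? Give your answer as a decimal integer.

15480299051865160269

`sample_rate` follows `type` (2 B), `payload_len` (2 B), so it starts at offset 2 + 2 = 4 and occupies 8 bytes.
Bytes at offsets 4..11: D6 D5 11 F8 33 3D 3A 4D.
In big-endian order the high byte comes first in memory.
The bytes are already most-significant first: 0xD6D511F8333D3A4D.
0xD6D511F8333D3A4D = 15480299051865160269.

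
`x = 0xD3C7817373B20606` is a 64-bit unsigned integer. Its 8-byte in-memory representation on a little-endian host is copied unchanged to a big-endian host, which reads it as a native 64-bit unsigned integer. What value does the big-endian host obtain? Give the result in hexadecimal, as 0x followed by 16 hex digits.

0x0606B2737381C7D3

Stored little-endian, the bytes at ascending addresses are 06 06 B2 73 73 81 C7 D3.
Read back as big-endian, the last byte is least significant, giving 0x0606B2737381C7D3.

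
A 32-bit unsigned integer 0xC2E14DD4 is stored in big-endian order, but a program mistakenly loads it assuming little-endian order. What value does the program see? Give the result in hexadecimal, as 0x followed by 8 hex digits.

0xD44DE1C2

Stored big-endian, the bytes at ascending addresses are C2 E1 4D D4.
Read back as little-endian, the first byte is least significant, giving 0xD44DE1C2.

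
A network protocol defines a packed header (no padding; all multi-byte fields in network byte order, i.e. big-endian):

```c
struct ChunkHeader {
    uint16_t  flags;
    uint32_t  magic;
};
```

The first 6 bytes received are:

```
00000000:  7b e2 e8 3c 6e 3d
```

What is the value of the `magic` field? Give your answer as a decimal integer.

`magic` follows `flags` (2 bytes), so it starts at byte offset 2 and occupies 4 bytes.
Bytes at offsets 2..5: E8 3C 6E 3D.
Big-endian stores the most-significant byte at the lowest address.
The bytes are already most-significant first: 0xE83C6E3D.
0xE83C6E3D = 3896274493.

3896274493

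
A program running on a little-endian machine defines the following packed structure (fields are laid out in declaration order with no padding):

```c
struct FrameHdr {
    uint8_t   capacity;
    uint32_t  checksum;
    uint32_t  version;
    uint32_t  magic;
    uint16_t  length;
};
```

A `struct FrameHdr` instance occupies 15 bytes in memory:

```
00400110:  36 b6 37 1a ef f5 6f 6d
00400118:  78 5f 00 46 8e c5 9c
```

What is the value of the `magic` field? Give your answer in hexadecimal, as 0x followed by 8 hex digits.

0x8E46005F

`magic` follows `capacity` (1 B), `checksum` (4 B), `version` (4 B), so it starts at offset 1 + 4 + 4 = 9 and occupies 4 bytes.
Bytes at offsets 9..12: 5F 00 46 8E.
Little-endian: lowest address holds the least-significant byte.
Reassemble most-significant byte first: 8E 46 00 5F → 0x8E46005F.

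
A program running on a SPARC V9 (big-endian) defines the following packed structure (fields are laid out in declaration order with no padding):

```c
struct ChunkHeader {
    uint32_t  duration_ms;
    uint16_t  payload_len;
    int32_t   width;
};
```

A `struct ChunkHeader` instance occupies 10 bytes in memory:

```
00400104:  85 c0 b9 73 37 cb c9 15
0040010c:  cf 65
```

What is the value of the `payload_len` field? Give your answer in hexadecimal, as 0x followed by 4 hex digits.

0x37CB

`payload_len` follows `duration_ms` (4 bytes), so it starts at byte offset 4 and occupies 2 bytes.
Bytes at offsets 4..5: 37 CB.
Big-endian stores the most-significant byte at the lowest address.
The bytes are already most-significant first: 0x37CB.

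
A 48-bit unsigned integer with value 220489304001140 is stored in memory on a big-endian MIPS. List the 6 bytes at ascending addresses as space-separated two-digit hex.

C8 88 AA A4 4A 74

220489304001140 in hexadecimal, padded to 48 bits, is 0xC888AAA44A74.
Split into bytes (most-significant first): C8 88 AA A4 4A 74.
Big-endian stores the most-significant byte at the lowest address.
So the memory order matches the most-significant-first order: C8 88 AA A4 4A 74.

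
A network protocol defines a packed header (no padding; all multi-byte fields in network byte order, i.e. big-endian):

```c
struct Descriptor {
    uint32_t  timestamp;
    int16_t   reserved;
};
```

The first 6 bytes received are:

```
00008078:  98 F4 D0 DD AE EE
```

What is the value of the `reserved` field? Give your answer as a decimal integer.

`reserved` follows `timestamp` (4 bytes), so it starts at byte offset 4 and occupies 2 bytes.
Bytes at offsets 4..5: AE EE.
In big-endian order the high byte comes first in memory.
The bytes are already most-significant first: 0xAEEE.
Top bit is set, so as a signed 16-bit value this is 0xAEEE − 2^16 = -20754.

-20754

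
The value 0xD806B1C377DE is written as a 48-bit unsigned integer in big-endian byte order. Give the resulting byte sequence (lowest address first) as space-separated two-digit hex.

D8 06 B1 C3 77 DE

Split into bytes (most-significant first): D8 06 B1 C3 77 DE.
In big-endian order the high byte comes first in memory.
So the memory order matches the most-significant-first order: D8 06 B1 C3 77 DE.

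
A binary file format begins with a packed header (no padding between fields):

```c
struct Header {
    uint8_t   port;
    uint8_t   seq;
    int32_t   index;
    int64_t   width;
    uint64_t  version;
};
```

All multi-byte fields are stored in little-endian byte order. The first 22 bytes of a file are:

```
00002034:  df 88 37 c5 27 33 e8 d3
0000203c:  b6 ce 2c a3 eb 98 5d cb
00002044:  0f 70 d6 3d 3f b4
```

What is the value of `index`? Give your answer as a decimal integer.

`index` follows `port` (1 B), `seq` (1 B), so it starts at offset 1 + 1 = 2 and occupies 4 bytes.
Bytes at offsets 2..5: 37 C5 27 33.
Little-endian stores the least-significant byte at the lowest address.
Reassemble most-significant byte first: 33 27 C5 37 → 0x3327C537.
0x3327C537 = 858244407.

858244407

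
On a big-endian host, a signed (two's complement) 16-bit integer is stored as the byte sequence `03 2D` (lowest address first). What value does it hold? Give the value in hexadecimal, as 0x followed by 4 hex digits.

In big-endian order the high byte comes first in memory.
The bytes are already most-significant first: 0x032D.

0x032D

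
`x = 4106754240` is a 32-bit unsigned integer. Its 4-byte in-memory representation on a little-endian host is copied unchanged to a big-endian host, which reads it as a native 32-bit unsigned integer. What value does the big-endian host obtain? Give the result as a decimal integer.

4106754240 in 32-bit hexadecimal is 0xF4C818C0.
Stored little-endian, the bytes at ascending addresses are C0 18 C8 F4.
Read back as big-endian, the last byte is least significant, giving 0xC018C8F4.
0xC018C8F4 = 3222849780.

3222849780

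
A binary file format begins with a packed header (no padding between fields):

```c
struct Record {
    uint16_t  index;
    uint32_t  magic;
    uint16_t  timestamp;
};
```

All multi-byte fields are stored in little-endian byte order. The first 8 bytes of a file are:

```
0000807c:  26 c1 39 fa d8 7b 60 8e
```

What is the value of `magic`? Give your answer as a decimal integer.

`magic` follows `index` (2 bytes), so it starts at byte offset 2 and occupies 4 bytes.
Bytes at offsets 2..5: 39 FA D8 7B.
Little-endian: lowest address holds the least-significant byte.
Reassemble most-significant byte first: 7B D8 FA 39 → 0x7BD8FA39.
0x7BD8FA39 = 2077817401.

2077817401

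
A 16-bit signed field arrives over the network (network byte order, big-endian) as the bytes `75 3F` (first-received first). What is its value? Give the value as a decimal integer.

Big-endian stores the most-significant byte at the lowest address.
The bytes are already most-significant first: 0x753F.
0x753F = 30015.

30015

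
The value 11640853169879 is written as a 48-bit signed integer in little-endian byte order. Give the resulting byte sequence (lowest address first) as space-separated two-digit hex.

11640853169879 in hexadecimal, padded to 48 bits, is 0x0A9658EB06D7.
Split into bytes (most-significant first): 0A 96 58 EB 06 D7.
In little-endian order the low byte comes first in memory.
So at ascending addresses the bytes are D7 06 EB 58 96 0A.

D7 06 EB 58 96 0A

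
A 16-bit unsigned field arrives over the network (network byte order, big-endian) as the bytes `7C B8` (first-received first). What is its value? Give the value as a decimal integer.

31928

In big-endian order the high byte comes first in memory.
The bytes are already most-significant first: 0x7CB8.
0x7CB8 = 31928.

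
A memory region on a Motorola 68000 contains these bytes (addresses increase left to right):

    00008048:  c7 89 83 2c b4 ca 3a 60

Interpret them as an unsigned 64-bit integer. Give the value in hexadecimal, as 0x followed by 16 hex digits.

0xC789832CB4CA3A60

Big-endian stores the most-significant byte at the lowest address.
The bytes are already most-significant first: 0xC789832CB4CA3A60.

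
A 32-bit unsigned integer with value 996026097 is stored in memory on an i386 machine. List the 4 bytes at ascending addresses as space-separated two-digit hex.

996026097 in hexadecimal, padded to 32 bits, is 0x3B5E26F1.
Split into bytes (most-significant first): 3B 5E 26 F1.
Little-endian: lowest address holds the least-significant byte.
So at ascending addresses the bytes are F1 26 5E 3B.

F1 26 5E 3B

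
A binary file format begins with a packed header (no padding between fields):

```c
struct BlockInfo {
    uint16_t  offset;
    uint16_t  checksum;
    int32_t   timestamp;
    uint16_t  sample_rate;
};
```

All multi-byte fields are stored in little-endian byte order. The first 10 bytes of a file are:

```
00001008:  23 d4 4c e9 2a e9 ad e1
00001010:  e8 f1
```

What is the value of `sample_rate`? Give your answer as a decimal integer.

`sample_rate` follows `offset` (2 B), `checksum` (2 B), `timestamp` (4 B), so it starts at offset 2 + 2 + 4 = 8 and occupies 2 bytes.
Bytes at offsets 8..9: E8 F1.
In little-endian order the low byte comes first in memory.
Reassemble most-significant byte first: F1 E8 → 0xF1E8.
0xF1E8 = 61928.

61928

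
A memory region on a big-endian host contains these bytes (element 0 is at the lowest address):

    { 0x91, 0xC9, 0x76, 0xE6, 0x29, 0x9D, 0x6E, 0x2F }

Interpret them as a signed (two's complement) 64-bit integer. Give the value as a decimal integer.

-7941685736978420177

In big-endian order the high byte comes first in memory.
The bytes are already most-significant first: 0x91C976E6299D6E2F.
Top bit is set, so as a signed 64-bit value this is 0x91C976E6299D6E2F − 2^64 = -7941685736978420177.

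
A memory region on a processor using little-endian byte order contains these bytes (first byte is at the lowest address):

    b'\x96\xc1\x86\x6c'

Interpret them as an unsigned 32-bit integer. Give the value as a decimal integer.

1820770710

Little-endian: lowest address holds the least-significant byte.
Reassemble most-significant byte first: 6C 86 C1 96 → 0x6C86C196.
0x6C86C196 = 1820770710.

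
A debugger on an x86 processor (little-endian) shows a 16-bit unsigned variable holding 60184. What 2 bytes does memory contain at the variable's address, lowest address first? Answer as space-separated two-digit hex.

60184 in hexadecimal, padded to 16 bits, is 0xEB18.
Split into bytes (most-significant first): EB 18.
Little-endian: lowest address holds the least-significant byte.
So at ascending addresses the bytes are 18 EB.

18 EB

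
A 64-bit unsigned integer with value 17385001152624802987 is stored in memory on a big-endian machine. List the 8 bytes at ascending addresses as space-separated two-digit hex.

17385001152624802987 in hexadecimal, padded to 64 bits, is 0xF143EE7049F53CAB.
Split into bytes (most-significant first): F1 43 EE 70 49 F5 3C AB.
Big-endian: lowest address holds the most-significant byte.
So the memory order matches the most-significant-first order: F1 43 EE 70 49 F5 3C AB.

F1 43 EE 70 49 F5 3C AB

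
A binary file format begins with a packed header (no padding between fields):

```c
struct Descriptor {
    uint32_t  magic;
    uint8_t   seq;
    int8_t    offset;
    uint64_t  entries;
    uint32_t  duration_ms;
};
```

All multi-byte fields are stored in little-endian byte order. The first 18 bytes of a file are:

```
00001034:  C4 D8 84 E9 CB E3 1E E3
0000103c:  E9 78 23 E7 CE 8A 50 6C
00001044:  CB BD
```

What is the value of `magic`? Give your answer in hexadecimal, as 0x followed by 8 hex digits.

0xE984D8C4

`magic` is the first field, at byte offset 0, occupying 4 bytes.
Bytes at offsets 0..3: C4 D8 84 E9.
Little-endian stores the least-significant byte at the lowest address.
Reassemble most-significant byte first: E9 84 D8 C4 → 0xE984D8C4.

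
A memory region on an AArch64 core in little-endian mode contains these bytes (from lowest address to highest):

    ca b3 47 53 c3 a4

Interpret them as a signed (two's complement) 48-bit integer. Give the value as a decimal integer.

-100316153924662

In little-endian order the low byte comes first in memory.
Reassemble most-significant byte first: A4 C3 53 47 B3 CA → 0xA4C35347B3CA.
Top bit is set, so as a signed 48-bit value this is 0xA4C35347B3CA − 2^48 = -100316153924662.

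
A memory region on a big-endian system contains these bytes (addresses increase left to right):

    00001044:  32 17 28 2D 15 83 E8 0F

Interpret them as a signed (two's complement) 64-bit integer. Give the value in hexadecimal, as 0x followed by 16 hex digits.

0x3217282D1583E80F

In big-endian order the high byte comes first in memory.
The bytes are already most-significant first: 0x3217282D1583E80F.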